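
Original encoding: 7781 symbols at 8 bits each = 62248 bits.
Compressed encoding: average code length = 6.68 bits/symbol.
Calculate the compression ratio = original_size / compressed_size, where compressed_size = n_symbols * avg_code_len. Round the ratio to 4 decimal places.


original_size = n_symbols * orig_bits = 7781 * 8 = 62248 bits
compressed_size = n_symbols * avg_code_len = 7781 * 6.68 = 51977.08 bits
ratio = original_size / compressed_size = 62248 / 51977.08 = 1.1976

Compression ratio = 1.1976


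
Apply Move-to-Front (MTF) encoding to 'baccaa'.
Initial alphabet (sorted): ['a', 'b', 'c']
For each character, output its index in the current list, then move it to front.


MTF encoding:
'b': index 1 in ['a', 'b', 'c'] -> ['b', 'a', 'c']
'a': index 1 in ['b', 'a', 'c'] -> ['a', 'b', 'c']
'c': index 2 in ['a', 'b', 'c'] -> ['c', 'a', 'b']
'c': index 0 in ['c', 'a', 'b'] -> ['c', 'a', 'b']
'a': index 1 in ['c', 'a', 'b'] -> ['a', 'c', 'b']
'a': index 0 in ['a', 'c', 'b'] -> ['a', 'c', 'b']


Output: [1, 1, 2, 0, 1, 0]


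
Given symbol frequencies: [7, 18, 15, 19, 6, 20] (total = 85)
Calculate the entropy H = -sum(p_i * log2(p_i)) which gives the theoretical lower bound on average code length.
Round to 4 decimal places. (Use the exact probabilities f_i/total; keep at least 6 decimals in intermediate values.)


Per-symbol terms -p_i * log2(p_i) with p_i = f_i/85:
  p = 7/85 = 0.082353: log2(p) = -3.602036, -p*log2(p) = 0.296638
  p = 18/85 = 0.211765: log2(p) = -2.239466, -p*log2(p) = 0.474240
  p = 15/85 = 0.176471: log2(p) = -2.502500, -p*log2(p) = 0.441618
  p = 19/85 = 0.223529: log2(p) = -2.161463, -p*log2(p) = 0.483151
  p = 6/85 = 0.070588: log2(p) = -3.824428, -p*log2(p) = 0.269960
  p = 20/85 = 0.235294: log2(p) = -2.087463, -p*log2(p) = 0.491168
H = 0.296638 + 0.474240 + 0.441618 + 0.483151 + 0.269960 + 0.491168 = 2.456775

H = 2.4568 bits/symbol


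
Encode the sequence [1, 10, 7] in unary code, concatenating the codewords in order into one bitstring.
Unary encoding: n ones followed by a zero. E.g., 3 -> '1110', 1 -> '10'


Encode each number as n ones followed by a terminating 0:
  1 -> 10 (2 bits)
  10 -> 11111111110 (11 bits)
  7 -> 11111110 (8 bits)
Total length = 2 + 11 + 8 = 21 bits.

Unary([1, 10, 7]) = 101111111111011111110 (21 bits)


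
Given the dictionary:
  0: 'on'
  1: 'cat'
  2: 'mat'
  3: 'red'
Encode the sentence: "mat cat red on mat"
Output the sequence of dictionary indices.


Look up each word in the dictionary:
  'mat' -> 2
  'cat' -> 1
  'red' -> 3
  'on' -> 0
  'mat' -> 2

Encoded: [2, 1, 3, 0, 2]


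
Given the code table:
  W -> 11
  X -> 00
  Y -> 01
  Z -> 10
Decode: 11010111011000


Decoding:
11 -> W
01 -> Y
01 -> Y
11 -> W
01 -> Y
10 -> Z
00 -> X


Result: WYYWYZX


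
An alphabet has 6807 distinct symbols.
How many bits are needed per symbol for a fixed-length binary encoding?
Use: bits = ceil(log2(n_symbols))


log2(6807) = 12.7328
Bracket: 2^12 = 4096 < 6807 <= 2^13 = 8192
So ceil(log2(6807)) = 13

bits = ceil(log2(6807)) = ceil(12.7328) = 13 bits


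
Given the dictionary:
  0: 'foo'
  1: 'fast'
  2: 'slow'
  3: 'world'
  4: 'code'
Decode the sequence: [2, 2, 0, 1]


Look up each index in the dictionary:
  2 -> 'slow'
  2 -> 'slow'
  0 -> 'foo'
  1 -> 'fast'

Decoded: "slow slow foo fast"


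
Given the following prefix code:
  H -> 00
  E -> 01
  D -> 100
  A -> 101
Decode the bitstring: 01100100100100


Decoding step by step:
Bits 01 -> E
Bits 100 -> D
Bits 100 -> D
Bits 100 -> D
Bits 100 -> D


Decoded message: EDDDD


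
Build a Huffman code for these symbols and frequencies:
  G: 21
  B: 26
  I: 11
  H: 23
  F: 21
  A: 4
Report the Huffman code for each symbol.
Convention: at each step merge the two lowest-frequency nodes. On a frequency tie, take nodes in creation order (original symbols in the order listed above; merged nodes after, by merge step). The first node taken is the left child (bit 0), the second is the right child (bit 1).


Huffman tree construction:
Step 1: Merge A(4) + I(11) = 15
Step 2: Merge (A+I)(15) + G(21) = 36
Step 3: Merge F(21) + H(23) = 44
Step 4: Merge B(26) + ((A+I)+G)(36) = 62
Step 5: Merge (F+H)(44) + (B+((A+I)+G))(62) = 106
Read each symbol's code off the tree from the root (left child = 0, right child = 1).

Codes:
  G: 111 (length 3)
  B: 10 (length 2)
  I: 1101 (length 4)
  H: 01 (length 2)
  F: 00 (length 2)
  A: 1100 (length 4)
Average code length: 263/106 = 2.4811 bits/symbol


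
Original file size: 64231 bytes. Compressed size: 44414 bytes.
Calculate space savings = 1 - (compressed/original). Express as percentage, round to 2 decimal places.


ratio = compressed/original = 44414/64231 = 0.691473
savings = 1 - ratio = 1 - 0.691473 = 0.308527
as a percentage: 0.308527 * 100 = 30.85%

Space savings = 1 - 44414/64231 = 30.85%


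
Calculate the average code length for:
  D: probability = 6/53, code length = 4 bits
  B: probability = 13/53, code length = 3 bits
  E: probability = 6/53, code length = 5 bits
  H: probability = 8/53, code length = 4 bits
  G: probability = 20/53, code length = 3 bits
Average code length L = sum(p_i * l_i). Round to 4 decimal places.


Weighted contributions p_i * l_i:
  D: (6/53) * 4 = 24/53
  B: (13/53) * 3 = 39/53
  E: (6/53) * 5 = 30/53
  H: (8/53) * 4 = 32/53
  G: (20/53) * 3 = 60/53
Sum = (24 + 39 + 30 + 32 + 60)/53 = 185/53

L = 185/53 = 3.4906 bits/symbol


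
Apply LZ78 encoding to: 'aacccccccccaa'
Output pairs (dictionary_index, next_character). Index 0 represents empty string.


LZ78 encoding steps:
Dictionary: {0: ''}
Step 1: w='' (idx 0), next='a' -> output (0, 'a'), add 'a' as idx 1
Step 2: w='a' (idx 1), next='c' -> output (1, 'c'), add 'ac' as idx 2
Step 3: w='' (idx 0), next='c' -> output (0, 'c'), add 'c' as idx 3
Step 4: w='c' (idx 3), next='c' -> output (3, 'c'), add 'cc' as idx 4
Step 5: w='cc' (idx 4), next='c' -> output (4, 'c'), add 'ccc' as idx 5
Step 6: w='cc' (idx 4), next='a' -> output (4, 'a'), add 'cca' as idx 6
Step 7: w='a' (idx 1), end of input -> output (1, '')


Encoded: [(0, 'a'), (1, 'c'), (0, 'c'), (3, 'c'), (4, 'c'), (4, 'a'), (1, '')]


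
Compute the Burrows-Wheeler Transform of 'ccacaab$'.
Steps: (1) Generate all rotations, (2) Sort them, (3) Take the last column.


Rotations (sorted):
  0: $ccacaab -> last char: b
  1: aab$ccac -> last char: c
  2: ab$ccaca -> last char: a
  3: acaab$cc -> last char: c
  4: b$ccacaa -> last char: a
  5: caab$cca -> last char: a
  6: cacaab$c -> last char: c
  7: ccacaab$ -> last char: $


BWT = bcacaac$


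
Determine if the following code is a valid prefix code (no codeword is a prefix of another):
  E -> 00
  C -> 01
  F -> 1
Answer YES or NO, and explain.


Checking each pair (does one codeword prefix another?):
  E='00' vs C='01': no prefix
  E='00' vs F='1': no prefix
  C='01' vs E='00': no prefix
  C='01' vs F='1': no prefix
  F='1' vs E='00': no prefix
  F='1' vs C='01': no prefix
No violation found over all pairs.

YES -- this is a valid prefix code. No codeword is a prefix of any other codeword.


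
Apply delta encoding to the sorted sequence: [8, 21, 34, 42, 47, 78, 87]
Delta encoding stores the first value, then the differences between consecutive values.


First value: 8
Deltas:
  21 - 8 = 13
  34 - 21 = 13
  42 - 34 = 8
  47 - 42 = 5
  78 - 47 = 31
  87 - 78 = 9


Delta encoded: [8, 13, 13, 8, 5, 31, 9]


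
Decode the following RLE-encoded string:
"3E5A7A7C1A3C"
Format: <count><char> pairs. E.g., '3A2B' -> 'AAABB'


Expanding each <count><char> pair:
  3E -> 'EEE'
  5A -> 'AAAAA'
  7A -> 'AAAAAAA'
  7C -> 'CCCCCCC'
  1A -> 'A'
  3C -> 'CCC'

Decoded = EEEAAAAAAAAAAAACCCCCCCACCC


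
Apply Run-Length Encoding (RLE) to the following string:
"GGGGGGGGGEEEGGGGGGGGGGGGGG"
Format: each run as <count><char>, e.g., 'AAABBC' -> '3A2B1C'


Scanning runs left to right:
  i=0: run of 'G' x 9 -> '9G'
  i=9: run of 'E' x 3 -> '3E'
  i=12: run of 'G' x 14 -> '14G'

RLE = 9G3E14G


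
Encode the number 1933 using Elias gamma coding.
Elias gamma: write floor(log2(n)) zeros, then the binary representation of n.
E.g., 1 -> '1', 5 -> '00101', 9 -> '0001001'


num_bits = floor(log2(1933)) + 1 = 11
leading_zeros = num_bits - 1 = 10
binary(1933) = 11110001101

Elias gamma(1933) = '0000000000' + '11110001101' = 000000000011110001101 (21 bits)


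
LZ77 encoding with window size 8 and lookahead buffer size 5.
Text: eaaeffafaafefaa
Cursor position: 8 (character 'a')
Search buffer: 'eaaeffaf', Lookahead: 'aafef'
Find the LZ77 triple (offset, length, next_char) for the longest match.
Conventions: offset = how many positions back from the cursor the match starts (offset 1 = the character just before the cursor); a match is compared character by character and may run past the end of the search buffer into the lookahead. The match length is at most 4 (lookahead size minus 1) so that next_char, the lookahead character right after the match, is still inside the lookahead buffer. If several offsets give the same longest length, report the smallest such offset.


Try each offset into the search buffer:
  offset=1 (pos 7, char 'f'): match length 0
  offset=2 (pos 6, char 'a'): match length 1
  offset=3 (pos 5, char 'f'): match length 0
  offset=4 (pos 4, char 'f'): match length 0
  offset=5 (pos 3, char 'e'): match length 0
  offset=6 (pos 2, char 'a'): match length 1
  offset=7 (pos 1, char 'a'): match length 2
  offset=8 (pos 0, char 'e'): match length 0
Longest match has length 2 at offset 7.
next_char = character at position 8 + 2 = 10 -> 'f'

Best match: offset=7, length=2 (matching 'aa' starting at position 1)
LZ77 triple: (7, 2, 'f')


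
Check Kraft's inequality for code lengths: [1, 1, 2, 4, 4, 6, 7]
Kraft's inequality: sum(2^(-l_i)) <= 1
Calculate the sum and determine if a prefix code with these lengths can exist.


Sum = 2^(-1) + 2^(-1) + 2^(-2) + 2^(-4) + 2^(-4) + 2^(-6) + 2^(-7)
    = 0.5 + 0.5 + 0.25 + 0.0625 + 0.0625 + 0.015625 + 0.0078125
    = 179/128 = 1.3984375
Since 1.3984375 > 1, Kraft's inequality is NOT satisfied.
A prefix code with these lengths CANNOT exist.

Kraft sum = 1.3984375. Not satisfied.


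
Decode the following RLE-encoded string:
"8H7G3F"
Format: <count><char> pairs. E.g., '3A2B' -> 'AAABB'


Expanding each <count><char> pair:
  8H -> 'HHHHHHHH'
  7G -> 'GGGGGGG'
  3F -> 'FFF'

Decoded = HHHHHHHHGGGGGGGFFF


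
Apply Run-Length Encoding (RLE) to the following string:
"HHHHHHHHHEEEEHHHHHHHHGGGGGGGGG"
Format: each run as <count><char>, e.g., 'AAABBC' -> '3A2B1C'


Scanning runs left to right:
  i=0: run of 'H' x 9 -> '9H'
  i=9: run of 'E' x 4 -> '4E'
  i=13: run of 'H' x 8 -> '8H'
  i=21: run of 'G' x 9 -> '9G'

RLE = 9H4E8H9G


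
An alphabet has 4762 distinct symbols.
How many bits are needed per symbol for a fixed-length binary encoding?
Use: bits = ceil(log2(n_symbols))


log2(4762) = 12.2174
Bracket: 2^12 = 4096 < 4762 <= 2^13 = 8192
So ceil(log2(4762)) = 13

bits = ceil(log2(4762)) = ceil(12.2174) = 13 bits


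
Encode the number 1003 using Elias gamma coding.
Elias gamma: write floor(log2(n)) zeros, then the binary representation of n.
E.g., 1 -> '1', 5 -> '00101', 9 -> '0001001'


num_bits = floor(log2(1003)) + 1 = 10
leading_zeros = num_bits - 1 = 9
binary(1003) = 1111101011

Elias gamma(1003) = '000000000' + '1111101011' = 0000000001111101011 (19 bits)


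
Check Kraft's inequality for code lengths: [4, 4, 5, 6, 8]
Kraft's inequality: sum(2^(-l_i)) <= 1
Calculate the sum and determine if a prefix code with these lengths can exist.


Sum = 2^(-4) + 2^(-4) + 2^(-5) + 2^(-6) + 2^(-8)
    = 0.0625 + 0.0625 + 0.03125 + 0.015625 + 0.00390625
    = 45/256 = 0.17578125
Since 0.17578125 <= 1, Kraft's inequality IS satisfied.
A prefix code with these lengths CAN exist.

Kraft sum = 0.17578125. Satisfied.


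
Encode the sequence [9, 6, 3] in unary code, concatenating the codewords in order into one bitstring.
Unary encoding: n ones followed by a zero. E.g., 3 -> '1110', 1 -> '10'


Encode each number as n ones followed by a terminating 0:
  9 -> 1111111110 (10 bits)
  6 -> 1111110 (7 bits)
  3 -> 1110 (4 bits)
Total length = 10 + 7 + 4 = 21 bits.

Unary([9, 6, 3]) = 111111111011111101110 (21 bits)


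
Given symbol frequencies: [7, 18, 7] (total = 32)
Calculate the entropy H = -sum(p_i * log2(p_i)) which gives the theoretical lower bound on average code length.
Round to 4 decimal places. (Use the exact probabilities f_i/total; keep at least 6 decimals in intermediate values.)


Per-symbol terms -p_i * log2(p_i) with p_i = f_i/32:
  p = 7/32 = 0.218750: log2(p) = -2.192645, -p*log2(p) = 0.479641
  p = 18/32 = 0.562500: log2(p) = -0.830075, -p*log2(p) = 0.466917
  p = 7/32 = 0.218750: log2(p) = -2.192645, -p*log2(p) = 0.479641
H = 0.479641 + 0.466917 + 0.479641 = 1.426199

H = 1.4262 bits/symbol


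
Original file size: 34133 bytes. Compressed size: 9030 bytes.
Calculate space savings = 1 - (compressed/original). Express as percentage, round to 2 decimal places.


ratio = compressed/original = 9030/34133 = 0.264553
savings = 1 - ratio = 1 - 0.264553 = 0.735447
as a percentage: 0.735447 * 100 = 73.54%

Space savings = 1 - 9030/34133 = 73.54%


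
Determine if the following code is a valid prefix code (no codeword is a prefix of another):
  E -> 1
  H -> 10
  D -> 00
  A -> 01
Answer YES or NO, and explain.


Checking each pair (does one codeword prefix another?):
  E='1' vs H='10': prefix -- VIOLATION

NO -- this is NOT a valid prefix code. E (1) is a prefix of H (10).


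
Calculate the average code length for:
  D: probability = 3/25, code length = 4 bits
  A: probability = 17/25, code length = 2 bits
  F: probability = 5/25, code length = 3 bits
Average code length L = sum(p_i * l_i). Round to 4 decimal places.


Weighted contributions p_i * l_i:
  D: (3/25) * 4 = 12/25
  A: (17/25) * 2 = 34/25
  F: (5/25) * 3 = 15/25
Sum = (12 + 34 + 15)/25 = 61/25

L = 61/25 = 2.4400 bits/symbol


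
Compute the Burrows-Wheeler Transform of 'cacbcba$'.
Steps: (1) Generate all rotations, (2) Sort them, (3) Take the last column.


Rotations (sorted):
  0: $cacbcba -> last char: a
  1: a$cacbcb -> last char: b
  2: acbcba$c -> last char: c
  3: ba$cacbc -> last char: c
  4: bcba$cac -> last char: c
  5: cacbcba$ -> last char: $
  6: cba$cacb -> last char: b
  7: cbcba$ca -> last char: a


BWT = abccc$ba


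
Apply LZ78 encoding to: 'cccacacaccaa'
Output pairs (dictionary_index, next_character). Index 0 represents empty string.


LZ78 encoding steps:
Dictionary: {0: ''}
Step 1: w='' (idx 0), next='c' -> output (0, 'c'), add 'c' as idx 1
Step 2: w='c' (idx 1), next='c' -> output (1, 'c'), add 'cc' as idx 2
Step 3: w='' (idx 0), next='a' -> output (0, 'a'), add 'a' as idx 3
Step 4: w='c' (idx 1), next='a' -> output (1, 'a'), add 'ca' as idx 4
Step 5: w='ca' (idx 4), next='c' -> output (4, 'c'), add 'cac' as idx 5
Step 6: w='ca' (idx 4), next='a' -> output (4, 'a'), add 'caa' as idx 6


Encoded: [(0, 'c'), (1, 'c'), (0, 'a'), (1, 'a'), (4, 'c'), (4, 'a')]


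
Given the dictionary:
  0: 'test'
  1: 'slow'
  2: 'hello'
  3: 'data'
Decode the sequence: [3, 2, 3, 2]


Look up each index in the dictionary:
  3 -> 'data'
  2 -> 'hello'
  3 -> 'data'
  2 -> 'hello'

Decoded: "data hello data hello"


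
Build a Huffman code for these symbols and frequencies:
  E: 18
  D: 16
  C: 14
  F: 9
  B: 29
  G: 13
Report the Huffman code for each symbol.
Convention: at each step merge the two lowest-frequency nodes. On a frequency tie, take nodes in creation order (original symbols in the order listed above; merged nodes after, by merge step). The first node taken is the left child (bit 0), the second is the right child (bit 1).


Huffman tree construction:
Step 1: Merge F(9) + G(13) = 22
Step 2: Merge C(14) + D(16) = 30
Step 3: Merge E(18) + (F+G)(22) = 40
Step 4: Merge B(29) + (C+D)(30) = 59
Step 5: Merge (E+(F+G))(40) + (B+(C+D))(59) = 99
Read each symbol's code off the tree from the root (left child = 0, right child = 1).

Codes:
  E: 00 (length 2)
  D: 111 (length 3)
  C: 110 (length 3)
  F: 010 (length 3)
  B: 10 (length 2)
  G: 011 (length 3)
Average code length: 250/99 = 2.5253 bits/symbol


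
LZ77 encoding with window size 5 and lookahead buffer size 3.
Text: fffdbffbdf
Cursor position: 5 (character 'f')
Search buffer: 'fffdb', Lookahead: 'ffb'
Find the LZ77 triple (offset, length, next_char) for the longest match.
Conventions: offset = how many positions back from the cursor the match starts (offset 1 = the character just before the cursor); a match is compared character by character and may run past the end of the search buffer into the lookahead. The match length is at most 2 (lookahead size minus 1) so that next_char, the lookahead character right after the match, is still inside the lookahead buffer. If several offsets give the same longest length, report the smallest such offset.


Try each offset into the search buffer:
  offset=1 (pos 4, char 'b'): match length 0
  offset=2 (pos 3, char 'd'): match length 0
  offset=3 (pos 2, char 'f'): match length 1
  offset=4 (pos 1, char 'f'): match length 2
  offset=5 (pos 0, char 'f'): match length 2
Longest match has length 2, found at offsets 4, 5; take the smallest, offset 4.
next_char = character at position 5 + 2 = 7 -> 'b'

Best match: offset=4, length=2 (matching 'ff' starting at position 1)
LZ77 triple: (4, 2, 'b')


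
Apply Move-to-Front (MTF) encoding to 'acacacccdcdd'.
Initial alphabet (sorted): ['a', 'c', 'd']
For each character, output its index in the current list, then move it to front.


MTF encoding:
'a': index 0 in ['a', 'c', 'd'] -> ['a', 'c', 'd']
'c': index 1 in ['a', 'c', 'd'] -> ['c', 'a', 'd']
'a': index 1 in ['c', 'a', 'd'] -> ['a', 'c', 'd']
'c': index 1 in ['a', 'c', 'd'] -> ['c', 'a', 'd']
'a': index 1 in ['c', 'a', 'd'] -> ['a', 'c', 'd']
'c': index 1 in ['a', 'c', 'd'] -> ['c', 'a', 'd']
'c': index 0 in ['c', 'a', 'd'] -> ['c', 'a', 'd']
'c': index 0 in ['c', 'a', 'd'] -> ['c', 'a', 'd']
'd': index 2 in ['c', 'a', 'd'] -> ['d', 'c', 'a']
'c': index 1 in ['d', 'c', 'a'] -> ['c', 'd', 'a']
'd': index 1 in ['c', 'd', 'a'] -> ['d', 'c', 'a']
'd': index 0 in ['d', 'c', 'a'] -> ['d', 'c', 'a']


Output: [0, 1, 1, 1, 1, 1, 0, 0, 2, 1, 1, 0]


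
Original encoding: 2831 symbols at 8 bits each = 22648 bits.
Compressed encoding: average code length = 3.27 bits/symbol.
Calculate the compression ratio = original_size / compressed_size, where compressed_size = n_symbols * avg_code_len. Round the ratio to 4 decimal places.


original_size = n_symbols * orig_bits = 2831 * 8 = 22648 bits
compressed_size = n_symbols * avg_code_len = 2831 * 3.27 = 9257.37 bits
ratio = original_size / compressed_size = 22648 / 9257.37 = 2.4465

Compression ratio = 2.4465


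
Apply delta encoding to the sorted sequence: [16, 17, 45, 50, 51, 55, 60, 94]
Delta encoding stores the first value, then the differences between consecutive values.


First value: 16
Deltas:
  17 - 16 = 1
  45 - 17 = 28
  50 - 45 = 5
  51 - 50 = 1
  55 - 51 = 4
  60 - 55 = 5
  94 - 60 = 34


Delta encoded: [16, 1, 28, 5, 1, 4, 5, 34]


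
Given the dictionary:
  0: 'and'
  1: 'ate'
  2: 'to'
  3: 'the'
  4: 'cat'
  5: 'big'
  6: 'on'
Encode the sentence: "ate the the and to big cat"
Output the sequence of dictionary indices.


Look up each word in the dictionary:
  'ate' -> 1
  'the' -> 3
  'the' -> 3
  'and' -> 0
  'to' -> 2
  'big' -> 5
  'cat' -> 4

Encoded: [1, 3, 3, 0, 2, 5, 4]


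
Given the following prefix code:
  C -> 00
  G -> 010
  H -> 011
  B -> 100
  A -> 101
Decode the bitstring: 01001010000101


Decoding step by step:
Bits 010 -> G
Bits 010 -> G
Bits 100 -> B
Bits 00 -> C
Bits 101 -> A


Decoded message: GGBCA


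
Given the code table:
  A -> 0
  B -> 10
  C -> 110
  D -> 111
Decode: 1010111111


Decoding:
10 -> B
10 -> B
111 -> D
111 -> D


Result: BBDD


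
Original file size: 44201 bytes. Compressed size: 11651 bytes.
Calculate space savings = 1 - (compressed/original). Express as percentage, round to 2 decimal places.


ratio = compressed/original = 11651/44201 = 0.263591
savings = 1 - ratio = 1 - 0.263591 = 0.736409
as a percentage: 0.736409 * 100 = 73.64%

Space savings = 1 - 11651/44201 = 73.64%


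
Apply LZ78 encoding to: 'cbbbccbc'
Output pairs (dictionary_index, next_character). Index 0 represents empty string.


LZ78 encoding steps:
Dictionary: {0: ''}
Step 1: w='' (idx 0), next='c' -> output (0, 'c'), add 'c' as idx 1
Step 2: w='' (idx 0), next='b' -> output (0, 'b'), add 'b' as idx 2
Step 3: w='b' (idx 2), next='b' -> output (2, 'b'), add 'bb' as idx 3
Step 4: w='c' (idx 1), next='c' -> output (1, 'c'), add 'cc' as idx 4
Step 5: w='b' (idx 2), next='c' -> output (2, 'c'), add 'bc' as idx 5


Encoded: [(0, 'c'), (0, 'b'), (2, 'b'), (1, 'c'), (2, 'c')]


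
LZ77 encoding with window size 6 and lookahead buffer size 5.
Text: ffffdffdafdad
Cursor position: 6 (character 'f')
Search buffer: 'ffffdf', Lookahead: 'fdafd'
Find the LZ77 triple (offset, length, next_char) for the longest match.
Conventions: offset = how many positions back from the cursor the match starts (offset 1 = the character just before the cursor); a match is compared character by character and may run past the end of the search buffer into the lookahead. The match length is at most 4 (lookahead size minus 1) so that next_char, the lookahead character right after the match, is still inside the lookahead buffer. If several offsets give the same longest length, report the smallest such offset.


Try each offset into the search buffer:
  offset=1 (pos 5, char 'f'): match length 1
  offset=2 (pos 4, char 'd'): match length 0
  offset=3 (pos 3, char 'f'): match length 2
  offset=4 (pos 2, char 'f'): match length 1
  offset=5 (pos 1, char 'f'): match length 1
  offset=6 (pos 0, char 'f'): match length 1
Longest match has length 2 at offset 3.
next_char = character at position 6 + 2 = 8 -> 'a'

Best match: offset=3, length=2 (matching 'fd' starting at position 3)
LZ77 triple: (3, 2, 'a')


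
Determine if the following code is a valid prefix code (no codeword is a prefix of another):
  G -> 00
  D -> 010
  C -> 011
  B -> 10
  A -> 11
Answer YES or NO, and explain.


Checking each pair (does one codeword prefix another?):
  G='00' vs D='010': no prefix
  G='00' vs C='011': no prefix
  G='00' vs B='10': no prefix
  G='00' vs A='11': no prefix
  D='010' vs G='00': no prefix
  D='010' vs C='011': no prefix
  D='010' vs B='10': no prefix
  D='010' vs A='11': no prefix
  C='011' vs G='00': no prefix
  C='011' vs D='010': no prefix
  C='011' vs B='10': no prefix
  C='011' vs A='11': no prefix
  B='10' vs G='00': no prefix
  B='10' vs D='010': no prefix
  B='10' vs C='011': no prefix
  B='10' vs A='11': no prefix
  A='11' vs G='00': no prefix
  A='11' vs D='010': no prefix
  A='11' vs C='011': no prefix
  A='11' vs B='10': no prefix
No violation found over all pairs.

YES -- this is a valid prefix code. No codeword is a prefix of any other codeword.


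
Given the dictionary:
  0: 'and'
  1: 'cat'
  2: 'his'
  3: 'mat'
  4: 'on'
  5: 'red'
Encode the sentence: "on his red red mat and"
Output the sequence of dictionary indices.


Look up each word in the dictionary:
  'on' -> 4
  'his' -> 2
  'red' -> 5
  'red' -> 5
  'mat' -> 3
  'and' -> 0

Encoded: [4, 2, 5, 5, 3, 0]


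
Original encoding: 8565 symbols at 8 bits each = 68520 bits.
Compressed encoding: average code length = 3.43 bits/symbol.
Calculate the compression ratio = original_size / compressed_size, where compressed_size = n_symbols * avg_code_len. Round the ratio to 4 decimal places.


original_size = n_symbols * orig_bits = 8565 * 8 = 68520 bits
compressed_size = n_symbols * avg_code_len = 8565 * 3.43 = 29377.95 bits
ratio = original_size / compressed_size = 68520 / 29377.95 = 2.3324

Compression ratio = 2.3324


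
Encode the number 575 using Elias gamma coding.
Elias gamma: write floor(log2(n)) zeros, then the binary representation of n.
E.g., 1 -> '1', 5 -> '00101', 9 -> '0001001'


num_bits = floor(log2(575)) + 1 = 10
leading_zeros = num_bits - 1 = 9
binary(575) = 1000111111

Elias gamma(575) = '000000000' + '1000111111' = 0000000001000111111 (19 bits)


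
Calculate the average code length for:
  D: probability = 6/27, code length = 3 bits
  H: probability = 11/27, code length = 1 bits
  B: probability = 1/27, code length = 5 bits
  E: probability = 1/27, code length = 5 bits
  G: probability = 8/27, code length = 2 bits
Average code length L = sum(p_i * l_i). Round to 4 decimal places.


Weighted contributions p_i * l_i:
  D: (6/27) * 3 = 18/27
  H: (11/27) * 1 = 11/27
  B: (1/27) * 5 = 5/27
  E: (1/27) * 5 = 5/27
  G: (8/27) * 2 = 16/27
Sum = (18 + 11 + 5 + 5 + 16)/27 = 55/27

L = 55/27 = 2.0370 bits/symbol


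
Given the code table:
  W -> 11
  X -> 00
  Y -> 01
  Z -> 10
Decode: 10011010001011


Decoding:
10 -> Z
01 -> Y
10 -> Z
10 -> Z
00 -> X
10 -> Z
11 -> W


Result: ZYZZXZW


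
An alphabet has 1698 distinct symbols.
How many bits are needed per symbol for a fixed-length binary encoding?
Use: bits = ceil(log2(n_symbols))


log2(1698) = 10.7296
Bracket: 2^10 = 1024 < 1698 <= 2^11 = 2048
So ceil(log2(1698)) = 11

bits = ceil(log2(1698)) = ceil(10.7296) = 11 bits


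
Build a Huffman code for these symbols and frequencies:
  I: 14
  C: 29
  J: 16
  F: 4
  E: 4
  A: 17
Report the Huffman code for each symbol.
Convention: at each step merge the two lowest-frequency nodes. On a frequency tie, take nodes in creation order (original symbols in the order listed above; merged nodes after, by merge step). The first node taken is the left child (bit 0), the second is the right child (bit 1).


Huffman tree construction:
Step 1: Merge F(4) + E(4) = 8
Step 2: Merge (F+E)(8) + I(14) = 22
Step 3: Merge J(16) + A(17) = 33
Step 4: Merge ((F+E)+I)(22) + C(29) = 51
Step 5: Merge (J+A)(33) + (((F+E)+I)+C)(51) = 84
Read each symbol's code off the tree from the root (left child = 0, right child = 1).

Codes:
  I: 101 (length 3)
  C: 11 (length 2)
  J: 00 (length 2)
  F: 1000 (length 4)
  E: 1001 (length 4)
  A: 01 (length 2)
Average code length: 198/84 = 2.3571 bits/symbol


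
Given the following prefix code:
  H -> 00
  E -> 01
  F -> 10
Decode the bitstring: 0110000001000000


Decoding step by step:
Bits 01 -> E
Bits 10 -> F
Bits 00 -> H
Bits 00 -> H
Bits 01 -> E
Bits 00 -> H
Bits 00 -> H
Bits 00 -> H


Decoded message: EFHHEHHH


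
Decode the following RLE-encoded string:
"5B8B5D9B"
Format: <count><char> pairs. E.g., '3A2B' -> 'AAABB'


Expanding each <count><char> pair:
  5B -> 'BBBBB'
  8B -> 'BBBBBBBB'
  5D -> 'DDDDD'
  9B -> 'BBBBBBBBB'

Decoded = BBBBBBBBBBBBBDDDDDBBBBBBBBB


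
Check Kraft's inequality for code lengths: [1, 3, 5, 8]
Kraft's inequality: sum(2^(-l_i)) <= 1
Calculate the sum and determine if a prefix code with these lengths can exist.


Sum = 2^(-1) + 2^(-3) + 2^(-5) + 2^(-8)
    = 0.5 + 0.125 + 0.03125 + 0.00390625
    = 169/256 = 0.66015625
Since 0.66015625 <= 1, Kraft's inequality IS satisfied.
A prefix code with these lengths CAN exist.

Kraft sum = 0.66015625. Satisfied.


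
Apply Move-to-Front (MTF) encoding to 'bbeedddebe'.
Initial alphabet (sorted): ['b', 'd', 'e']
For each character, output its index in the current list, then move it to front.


MTF encoding:
'b': index 0 in ['b', 'd', 'e'] -> ['b', 'd', 'e']
'b': index 0 in ['b', 'd', 'e'] -> ['b', 'd', 'e']
'e': index 2 in ['b', 'd', 'e'] -> ['e', 'b', 'd']
'e': index 0 in ['e', 'b', 'd'] -> ['e', 'b', 'd']
'd': index 2 in ['e', 'b', 'd'] -> ['d', 'e', 'b']
'd': index 0 in ['d', 'e', 'b'] -> ['d', 'e', 'b']
'd': index 0 in ['d', 'e', 'b'] -> ['d', 'e', 'b']
'e': index 1 in ['d', 'e', 'b'] -> ['e', 'd', 'b']
'b': index 2 in ['e', 'd', 'b'] -> ['b', 'e', 'd']
'e': index 1 in ['b', 'e', 'd'] -> ['e', 'b', 'd']


Output: [0, 0, 2, 0, 2, 0, 0, 1, 2, 1]


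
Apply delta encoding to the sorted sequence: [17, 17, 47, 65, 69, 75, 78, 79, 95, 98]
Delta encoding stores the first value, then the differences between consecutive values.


First value: 17
Deltas:
  17 - 17 = 0
  47 - 17 = 30
  65 - 47 = 18
  69 - 65 = 4
  75 - 69 = 6
  78 - 75 = 3
  79 - 78 = 1
  95 - 79 = 16
  98 - 95 = 3


Delta encoded: [17, 0, 30, 18, 4, 6, 3, 1, 16, 3]


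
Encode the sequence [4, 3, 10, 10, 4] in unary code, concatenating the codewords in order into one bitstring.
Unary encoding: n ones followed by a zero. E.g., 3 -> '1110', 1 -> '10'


Encode each number as n ones followed by a terminating 0:
  4 -> 11110 (5 bits)
  3 -> 1110 (4 bits)
  10 -> 11111111110 (11 bits)
  10 -> 11111111110 (11 bits)
  4 -> 11110 (5 bits)
Total length = 5 + 4 + 11 + 11 + 5 = 36 bits.

Unary([4, 3, 10, 10, 4]) = 111101110111111111101111111111011110 (36 bits)


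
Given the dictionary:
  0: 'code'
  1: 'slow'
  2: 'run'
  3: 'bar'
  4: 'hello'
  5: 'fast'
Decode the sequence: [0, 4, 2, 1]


Look up each index in the dictionary:
  0 -> 'code'
  4 -> 'hello'
  2 -> 'run'
  1 -> 'slow'

Decoded: "code hello run slow"


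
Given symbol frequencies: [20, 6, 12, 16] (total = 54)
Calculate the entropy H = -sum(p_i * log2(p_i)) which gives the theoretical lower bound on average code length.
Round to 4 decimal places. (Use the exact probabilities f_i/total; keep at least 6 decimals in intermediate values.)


Per-symbol terms -p_i * log2(p_i) with p_i = f_i/54:
  p = 20/54 = 0.370370: log2(p) = -1.432959, -p*log2(p) = 0.530726
  p = 6/54 = 0.111111: log2(p) = -3.169925, -p*log2(p) = 0.352214
  p = 12/54 = 0.222222: log2(p) = -2.169925, -p*log2(p) = 0.482206
  p = 16/54 = 0.296296: log2(p) = -1.754888, -p*log2(p) = 0.519967
H = 0.530726 + 0.352214 + 0.482206 + 0.519967 = 1.885113

H = 1.8851 bits/symbol


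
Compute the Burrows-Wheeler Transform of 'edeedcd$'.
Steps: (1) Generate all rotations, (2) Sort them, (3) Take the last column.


Rotations (sorted):
  0: $edeedcd -> last char: d
  1: cd$edeed -> last char: d
  2: d$edeedc -> last char: c
  3: dcd$edee -> last char: e
  4: deedcd$e -> last char: e
  5: edcd$ede -> last char: e
  6: edeedcd$ -> last char: $
  7: eedcd$ed -> last char: d


BWT = ddceee$d


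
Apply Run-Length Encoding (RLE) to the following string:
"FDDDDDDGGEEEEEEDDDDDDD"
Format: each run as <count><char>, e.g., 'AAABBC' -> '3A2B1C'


Scanning runs left to right:
  i=0: run of 'F' x 1 -> '1F'
  i=1: run of 'D' x 6 -> '6D'
  i=7: run of 'G' x 2 -> '2G'
  i=9: run of 'E' x 6 -> '6E'
  i=15: run of 'D' x 7 -> '7D'

RLE = 1F6D2G6E7D


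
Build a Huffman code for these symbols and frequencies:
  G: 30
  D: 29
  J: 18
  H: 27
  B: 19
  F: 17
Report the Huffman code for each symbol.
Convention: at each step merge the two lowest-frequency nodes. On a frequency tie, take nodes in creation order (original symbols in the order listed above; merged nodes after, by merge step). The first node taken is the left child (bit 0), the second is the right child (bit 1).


Huffman tree construction:
Step 1: Merge F(17) + J(18) = 35
Step 2: Merge B(19) + H(27) = 46
Step 3: Merge D(29) + G(30) = 59
Step 4: Merge (F+J)(35) + (B+H)(46) = 81
Step 5: Merge (D+G)(59) + ((F+J)+(B+H))(81) = 140
Read each symbol's code off the tree from the root (left child = 0, right child = 1).

Codes:
  G: 01 (length 2)
  D: 00 (length 2)
  J: 101 (length 3)
  H: 111 (length 3)
  B: 110 (length 3)
  F: 100 (length 3)
Average code length: 361/140 = 2.5786 bits/symbol


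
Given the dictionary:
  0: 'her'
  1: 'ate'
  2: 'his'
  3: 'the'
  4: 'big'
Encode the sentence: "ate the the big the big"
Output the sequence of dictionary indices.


Look up each word in the dictionary:
  'ate' -> 1
  'the' -> 3
  'the' -> 3
  'big' -> 4
  'the' -> 3
  'big' -> 4

Encoded: [1, 3, 3, 4, 3, 4]


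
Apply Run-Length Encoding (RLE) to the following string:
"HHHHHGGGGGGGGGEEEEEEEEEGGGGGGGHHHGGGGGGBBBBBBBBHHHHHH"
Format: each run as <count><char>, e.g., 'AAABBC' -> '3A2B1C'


Scanning runs left to right:
  i=0: run of 'H' x 5 -> '5H'
  i=5: run of 'G' x 9 -> '9G'
  i=14: run of 'E' x 9 -> '9E'
  i=23: run of 'G' x 7 -> '7G'
  i=30: run of 'H' x 3 -> '3H'
  i=33: run of 'G' x 6 -> '6G'
  i=39: run of 'B' x 8 -> '8B'
  i=47: run of 'H' x 6 -> '6H'

RLE = 5H9G9E7G3H6G8B6H


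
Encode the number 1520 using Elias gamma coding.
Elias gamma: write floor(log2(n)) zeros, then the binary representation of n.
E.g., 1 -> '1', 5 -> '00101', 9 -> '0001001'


num_bits = floor(log2(1520)) + 1 = 11
leading_zeros = num_bits - 1 = 10
binary(1520) = 10111110000

Elias gamma(1520) = '0000000000' + '10111110000' = 000000000010111110000 (21 bits)


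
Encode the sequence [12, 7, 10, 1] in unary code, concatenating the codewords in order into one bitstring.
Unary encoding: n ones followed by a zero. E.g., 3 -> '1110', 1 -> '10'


Encode each number as n ones followed by a terminating 0:
  12 -> 1111111111110 (13 bits)
  7 -> 11111110 (8 bits)
  10 -> 11111111110 (11 bits)
  1 -> 10 (2 bits)
Total length = 13 + 8 + 11 + 2 = 34 bits.

Unary([12, 7, 10, 1]) = 1111111111110111111101111111111010 (34 bits)


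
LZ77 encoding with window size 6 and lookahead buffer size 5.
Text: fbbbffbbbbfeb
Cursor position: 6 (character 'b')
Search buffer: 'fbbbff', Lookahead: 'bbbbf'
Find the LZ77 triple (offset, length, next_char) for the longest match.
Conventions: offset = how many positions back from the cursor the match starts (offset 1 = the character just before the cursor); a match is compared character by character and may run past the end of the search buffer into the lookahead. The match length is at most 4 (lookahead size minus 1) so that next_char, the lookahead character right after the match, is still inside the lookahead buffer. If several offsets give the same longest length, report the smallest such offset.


Try each offset into the search buffer:
  offset=1 (pos 5, char 'f'): match length 0
  offset=2 (pos 4, char 'f'): match length 0
  offset=3 (pos 3, char 'b'): match length 1
  offset=4 (pos 2, char 'b'): match length 2
  offset=5 (pos 1, char 'b'): match length 3
  offset=6 (pos 0, char 'f'): match length 0
Longest match has length 3 at offset 5.
next_char = character at position 6 + 3 = 9 -> 'b'

Best match: offset=5, length=3 (matching 'bbb' starting at position 1)
LZ77 triple: (5, 3, 'b')


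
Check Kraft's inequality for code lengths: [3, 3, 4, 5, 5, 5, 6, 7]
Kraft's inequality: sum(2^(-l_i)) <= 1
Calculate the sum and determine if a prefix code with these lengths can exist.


Sum = 2^(-3) + 2^(-3) + 2^(-4) + 2^(-5) + 2^(-5) + 2^(-5) + 2^(-6) + 2^(-7)
    = 0.125 + 0.125 + 0.0625 + 0.03125 + 0.03125 + 0.03125 + 0.015625 + 0.0078125
    = 55/128 = 0.4296875
Since 0.4296875 <= 1, Kraft's inequality IS satisfied.
A prefix code with these lengths CAN exist.

Kraft sum = 0.4296875. Satisfied.


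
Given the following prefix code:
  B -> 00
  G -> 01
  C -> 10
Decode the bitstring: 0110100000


Decoding step by step:
Bits 01 -> G
Bits 10 -> C
Bits 10 -> C
Bits 00 -> B
Bits 00 -> B


Decoded message: GCCBB


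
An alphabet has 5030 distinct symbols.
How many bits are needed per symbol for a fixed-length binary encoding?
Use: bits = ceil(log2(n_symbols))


log2(5030) = 12.2963
Bracket: 2^12 = 4096 < 5030 <= 2^13 = 8192
So ceil(log2(5030)) = 13

bits = ceil(log2(5030)) = ceil(12.2963) = 13 bits


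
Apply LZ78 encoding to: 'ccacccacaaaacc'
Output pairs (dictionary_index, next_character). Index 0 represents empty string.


LZ78 encoding steps:
Dictionary: {0: ''}
Step 1: w='' (idx 0), next='c' -> output (0, 'c'), add 'c' as idx 1
Step 2: w='c' (idx 1), next='a' -> output (1, 'a'), add 'ca' as idx 2
Step 3: w='c' (idx 1), next='c' -> output (1, 'c'), add 'cc' as idx 3
Step 4: w='ca' (idx 2), next='c' -> output (2, 'c'), add 'cac' as idx 4
Step 5: w='' (idx 0), next='a' -> output (0, 'a'), add 'a' as idx 5
Step 6: w='a' (idx 5), next='a' -> output (5, 'a'), add 'aa' as idx 6
Step 7: w='a' (idx 5), next='c' -> output (5, 'c'), add 'ac' as idx 7
Step 8: w='c' (idx 1), end of input -> output (1, '')


Encoded: [(0, 'c'), (1, 'a'), (1, 'c'), (2, 'c'), (0, 'a'), (5, 'a'), (5, 'c'), (1, '')]


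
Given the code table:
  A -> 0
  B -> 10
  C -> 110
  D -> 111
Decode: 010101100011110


Decoding:
0 -> A
10 -> B
10 -> B
110 -> C
0 -> A
0 -> A
111 -> D
10 -> B


Result: ABBCAADB


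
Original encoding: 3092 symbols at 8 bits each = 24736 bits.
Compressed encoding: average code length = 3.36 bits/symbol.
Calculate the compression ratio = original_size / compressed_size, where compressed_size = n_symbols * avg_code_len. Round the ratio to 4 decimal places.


original_size = n_symbols * orig_bits = 3092 * 8 = 24736 bits
compressed_size = n_symbols * avg_code_len = 3092 * 3.36 = 10389.12 bits
ratio = original_size / compressed_size = 24736 / 10389.12 = 2.381

Compression ratio = 2.381


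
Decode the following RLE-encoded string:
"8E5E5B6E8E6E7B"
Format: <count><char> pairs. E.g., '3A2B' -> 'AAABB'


Expanding each <count><char> pair:
  8E -> 'EEEEEEEE'
  5E -> 'EEEEE'
  5B -> 'BBBBB'
  6E -> 'EEEEEE'
  8E -> 'EEEEEEEE'
  6E -> 'EEEEEE'
  7B -> 'BBBBBBB'

Decoded = EEEEEEEEEEEEEBBBBBEEEEEEEEEEEEEEEEEEEEBBBBBBB


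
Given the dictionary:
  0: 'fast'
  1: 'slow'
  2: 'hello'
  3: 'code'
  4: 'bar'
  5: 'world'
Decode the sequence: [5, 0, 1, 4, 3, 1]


Look up each index in the dictionary:
  5 -> 'world'
  0 -> 'fast'
  1 -> 'slow'
  4 -> 'bar'
  3 -> 'code'
  1 -> 'slow'

Decoded: "world fast slow bar code slow"


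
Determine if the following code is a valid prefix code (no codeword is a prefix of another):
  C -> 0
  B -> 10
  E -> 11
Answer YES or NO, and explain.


Checking each pair (does one codeword prefix another?):
  C='0' vs B='10': no prefix
  C='0' vs E='11': no prefix
  B='10' vs C='0': no prefix
  B='10' vs E='11': no prefix
  E='11' vs C='0': no prefix
  E='11' vs B='10': no prefix
No violation found over all pairs.

YES -- this is a valid prefix code. No codeword is a prefix of any other codeword.


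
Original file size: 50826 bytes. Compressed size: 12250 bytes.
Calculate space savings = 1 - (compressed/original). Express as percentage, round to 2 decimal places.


ratio = compressed/original = 12250/50826 = 0.241018
savings = 1 - ratio = 1 - 0.241018 = 0.758982
as a percentage: 0.758982 * 100 = 75.9%

Space savings = 1 - 12250/50826 = 75.9%


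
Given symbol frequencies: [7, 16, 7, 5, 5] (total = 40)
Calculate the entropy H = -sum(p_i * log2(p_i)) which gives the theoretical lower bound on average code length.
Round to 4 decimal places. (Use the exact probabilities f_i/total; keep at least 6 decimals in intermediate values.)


Per-symbol terms -p_i * log2(p_i) with p_i = f_i/40:
  p = 7/40 = 0.175000: log2(p) = -2.514573, -p*log2(p) = 0.440050
  p = 16/40 = 0.400000: log2(p) = -1.321928, -p*log2(p) = 0.528771
  p = 7/40 = 0.175000: log2(p) = -2.514573, -p*log2(p) = 0.440050
  p = 5/40 = 0.125000: log2(p) = -3.000000, -p*log2(p) = 0.375000
  p = 5/40 = 0.125000: log2(p) = -3.000000, -p*log2(p) = 0.375000
H = 0.440050 + 0.528771 + 0.440050 + 0.375000 + 0.375000 = 2.158871

H = 2.1589 bits/symbol


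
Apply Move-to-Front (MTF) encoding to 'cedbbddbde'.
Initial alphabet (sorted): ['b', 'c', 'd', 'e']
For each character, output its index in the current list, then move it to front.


MTF encoding:
'c': index 1 in ['b', 'c', 'd', 'e'] -> ['c', 'b', 'd', 'e']
'e': index 3 in ['c', 'b', 'd', 'e'] -> ['e', 'c', 'b', 'd']
'd': index 3 in ['e', 'c', 'b', 'd'] -> ['d', 'e', 'c', 'b']
'b': index 3 in ['d', 'e', 'c', 'b'] -> ['b', 'd', 'e', 'c']
'b': index 0 in ['b', 'd', 'e', 'c'] -> ['b', 'd', 'e', 'c']
'd': index 1 in ['b', 'd', 'e', 'c'] -> ['d', 'b', 'e', 'c']
'd': index 0 in ['d', 'b', 'e', 'c'] -> ['d', 'b', 'e', 'c']
'b': index 1 in ['d', 'b', 'e', 'c'] -> ['b', 'd', 'e', 'c']
'd': index 1 in ['b', 'd', 'e', 'c'] -> ['d', 'b', 'e', 'c']
'e': index 2 in ['d', 'b', 'e', 'c'] -> ['e', 'd', 'b', 'c']


Output: [1, 3, 3, 3, 0, 1, 0, 1, 1, 2]


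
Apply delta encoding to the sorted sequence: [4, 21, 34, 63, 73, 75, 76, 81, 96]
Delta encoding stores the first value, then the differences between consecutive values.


First value: 4
Deltas:
  21 - 4 = 17
  34 - 21 = 13
  63 - 34 = 29
  73 - 63 = 10
  75 - 73 = 2
  76 - 75 = 1
  81 - 76 = 5
  96 - 81 = 15


Delta encoded: [4, 17, 13, 29, 10, 2, 1, 5, 15]
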